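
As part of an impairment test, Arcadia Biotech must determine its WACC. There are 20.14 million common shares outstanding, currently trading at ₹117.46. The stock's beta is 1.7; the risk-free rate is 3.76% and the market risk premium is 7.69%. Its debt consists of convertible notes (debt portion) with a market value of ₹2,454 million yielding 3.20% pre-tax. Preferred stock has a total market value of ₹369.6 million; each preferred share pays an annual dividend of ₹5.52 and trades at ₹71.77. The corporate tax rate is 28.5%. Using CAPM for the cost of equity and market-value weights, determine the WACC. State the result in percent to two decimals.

9.30%

Cost of equity via CAPM: Re = 3.76% + 1.7 × 7.69% = 16.8330%.
Cost of preferred: Rp = 5.52 / 71.77 = 7.6912%.
Market value of equity E = 117.46 × 20.14m = 2365.6444m.
Total capital V = 2365.6444 + 369.6 + 2454 = 5189.2444.
Equity: weight = 2365.6444/5189.2444 = 0.4559; cost = 16.833%.
Preferred: weight = 369.6/5189.2444 = 0.0712; cost = 7.6912%.
Convertible notes (debt portion): weight = 2454/5189.2444 = 0.4729; after-tax cost = 3.2% × (1 − 28.5%) = 2.2880%.
WACC = 0.4559 × 16.8330% + 0.0712 × 7.6912% + 0.4729 × 2.2880% = 9.3035%.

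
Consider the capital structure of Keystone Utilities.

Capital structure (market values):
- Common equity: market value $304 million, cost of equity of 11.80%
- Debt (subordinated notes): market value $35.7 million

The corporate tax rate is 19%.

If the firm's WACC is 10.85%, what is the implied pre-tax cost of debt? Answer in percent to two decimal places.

3.41%

Total capital V = 304 + 35.7 = 339.7.
Equity weight = 304/339.7 = 0.8949.
Subordinated notes weight = 35.7/339.7 = 0.1051.
Equity contribution = 0.8949 × 11.8% = 10.5599%.
Remaining for debt = 10.85% − 10.5599% = 0.2901%.
Rd × (1 − 19%) × 0.1051 = 0.2901%  ⇒  Rd = 3.4079%.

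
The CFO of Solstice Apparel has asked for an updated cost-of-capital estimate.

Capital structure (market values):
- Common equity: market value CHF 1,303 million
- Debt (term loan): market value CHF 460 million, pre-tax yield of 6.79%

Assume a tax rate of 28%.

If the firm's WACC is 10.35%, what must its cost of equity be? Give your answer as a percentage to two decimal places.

Total capital V = 1303 + 460 = 1763.
Equity weight = 1303/1763 = 0.7391.
Term loan weight = 460/1763 = 0.2609.
Debt contribution = 0.2609 × 6.79% × (1 − 28%) = 1.2756%.
Required equity contribution = 10.35% − 1.2756% = 9.0744%.
Re = 9.0744% / 0.7391 = 12.2780%.

12.28%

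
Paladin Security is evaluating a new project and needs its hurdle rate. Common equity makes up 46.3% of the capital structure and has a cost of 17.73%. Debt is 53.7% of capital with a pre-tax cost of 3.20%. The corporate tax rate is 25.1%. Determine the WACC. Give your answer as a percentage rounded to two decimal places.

After-tax cost of debt = 3.2% × (1 − 25.1%) = 2.3968%.
WACC = 0.463 × 17.7300% + 0.537 × 2.3968% = 9.4961%.

9.50%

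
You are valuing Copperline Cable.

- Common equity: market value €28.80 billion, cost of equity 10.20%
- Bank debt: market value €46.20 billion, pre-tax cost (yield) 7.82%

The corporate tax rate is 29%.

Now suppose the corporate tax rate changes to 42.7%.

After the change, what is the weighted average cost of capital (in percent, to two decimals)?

6.68%

After the change:
Total capital V = 28.8 + 46.2 = 75.
Equity: weight = 28.8/75 = 0.3840; cost = 10.2%.
Bank debt: weight = 46.2/75 = 0.6160; after-tax cost = 7.82% × (1 − 42.7%) = 4.4809%.
WACC = 0.3840 × 10.2000% + 0.6160 × 4.4809% = 6.6770%.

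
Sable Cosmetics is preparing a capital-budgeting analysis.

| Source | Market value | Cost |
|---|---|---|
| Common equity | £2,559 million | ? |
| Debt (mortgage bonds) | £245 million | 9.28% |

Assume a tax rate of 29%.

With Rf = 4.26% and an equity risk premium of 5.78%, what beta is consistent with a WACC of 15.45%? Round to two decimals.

Total capital V = 2559 + 245 = 2804.
Equity weight = 2559/2804 = 0.9126.
Mortgage bonds weight = 245/2804 = 0.0874.
Debt contribution = 0.0874 × 9.28% × (1 − 29%) = 0.5757%.
Required equity contribution = 15.45% − 0.5757% = 14.8743%  ⇒  Re = 16.2984%.
CAPM: 16.2984% = 4.26% + β × 5.78%  ⇒  β = 2.0828.

2.08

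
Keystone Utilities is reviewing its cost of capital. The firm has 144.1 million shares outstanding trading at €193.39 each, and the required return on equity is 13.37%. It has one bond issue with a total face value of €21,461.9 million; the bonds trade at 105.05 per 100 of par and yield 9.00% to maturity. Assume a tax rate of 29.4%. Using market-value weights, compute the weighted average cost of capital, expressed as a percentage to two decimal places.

Market value of equity E = 193.39 × 144.1m = 27867.499m. Market value of debt D = 21461.9m × 105.05/100 = 22545.72595m.
Total capital V = 27867.499 + 22545.72595 = 50413.22495.
Equity: weight = 27867.499/50413.22495 = 0.5528; cost = 13.37%.
Bonds outstanding: weight = 22545.72595/50413.22495 = 0.4472; after-tax cost = 9% × (1 − 29.4%) = 6.3540%.
WACC = 0.5528 × 13.3700% + 0.4472 × 6.3540% = 10.2323%.

10.23%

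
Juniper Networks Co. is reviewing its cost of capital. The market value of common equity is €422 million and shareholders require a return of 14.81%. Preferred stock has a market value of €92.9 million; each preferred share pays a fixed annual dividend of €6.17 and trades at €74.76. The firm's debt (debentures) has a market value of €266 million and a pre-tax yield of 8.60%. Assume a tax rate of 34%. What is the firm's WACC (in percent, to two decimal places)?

10.92%

Cost of preferred: Rp = 6.17 / 74.76 = 8.2531%.
Total capital V = 422 + 92.9 + 266 = 780.9.
Equity: weight = 422/780.9 = 0.5404; cost = 14.81%.
Preferred: weight = 92.9/780.9 = 0.1190; cost = 8.2531%.
Debentures: weight = 266/780.9 = 0.3406; after-tax cost = 8.6% × (1 − 34%) = 5.6760%.
WACC = 0.5404 × 14.8100% + 0.1190 × 8.2531% + 0.3406 × 5.6760% = 10.9186%.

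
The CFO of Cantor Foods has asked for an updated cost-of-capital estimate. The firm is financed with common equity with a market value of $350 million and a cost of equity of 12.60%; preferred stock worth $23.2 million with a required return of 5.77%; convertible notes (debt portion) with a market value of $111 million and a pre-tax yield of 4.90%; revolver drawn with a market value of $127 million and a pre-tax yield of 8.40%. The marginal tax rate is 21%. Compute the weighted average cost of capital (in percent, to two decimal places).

Total capital V = 350 + 23.2 + 111 + 127 = 611.2.
Equity: weight = 350/611.2 = 0.5726; cost = 12.6%.
Preferred: weight = 23.2/611.2 = 0.0380; cost = 5.77%.
Convertible notes (debt portion): weight = 111/611.2 = 0.1816; after-tax cost = 4.9% × (1 − 21%) = 3.8710%.
Revolver drawn: weight = 127/611.2 = 0.2078; after-tax cost = 8.4% × (1 − 21%) = 6.6360%.
WACC = 0.5726 × 12.6000% + 0.0380 × 5.7700% + 0.1816 × 3.8710% + 0.2078 × 6.6360% = 9.5162%.

9.52%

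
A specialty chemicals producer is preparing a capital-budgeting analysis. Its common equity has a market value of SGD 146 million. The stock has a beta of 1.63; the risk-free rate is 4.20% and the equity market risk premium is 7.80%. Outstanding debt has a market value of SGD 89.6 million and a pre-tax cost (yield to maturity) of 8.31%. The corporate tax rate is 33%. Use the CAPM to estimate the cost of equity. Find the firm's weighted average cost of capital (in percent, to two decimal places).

12.60%

Cost of equity via CAPM: Re = 4.2% + 1.63 × 7.8% = 16.9140%.
Total capital V = 146 + 89.6 = 235.6.
Equity: weight = 146/235.6 = 0.6197; cost = 16.914%.
Debt: weight = 89.6/235.6 = 0.3803; after-tax cost = 8.31% × (1 − 33%) = 5.5677%.
WACC = 0.6197 × 16.9140% + 0.3803 × 5.5677% = 12.5989%.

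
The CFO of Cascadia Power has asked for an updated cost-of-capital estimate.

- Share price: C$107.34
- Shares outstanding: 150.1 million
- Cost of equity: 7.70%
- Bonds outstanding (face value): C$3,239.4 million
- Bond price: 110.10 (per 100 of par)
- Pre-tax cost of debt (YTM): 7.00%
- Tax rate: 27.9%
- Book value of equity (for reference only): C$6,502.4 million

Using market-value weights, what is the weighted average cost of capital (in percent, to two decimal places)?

Market value of equity E = 107.34 × 150.1m = 16111.734m. Market value of debt D = 3239.4m × 110.1/100 = 3566.5794m.
Total capital V = 16111.734 + 3566.5794 = 19678.3134.
Equity: weight = 16111.734/19678.3134 = 0.8188; cost = 7.7%.
Bonds outstanding: weight = 3566.5794/19678.3134 = 0.1812; after-tax cost = 7% × (1 − 27.9%) = 5.0470%.
WACC = 0.8188 × 7.7000% + 0.1812 × 5.0470% = 7.2192%.

7.22%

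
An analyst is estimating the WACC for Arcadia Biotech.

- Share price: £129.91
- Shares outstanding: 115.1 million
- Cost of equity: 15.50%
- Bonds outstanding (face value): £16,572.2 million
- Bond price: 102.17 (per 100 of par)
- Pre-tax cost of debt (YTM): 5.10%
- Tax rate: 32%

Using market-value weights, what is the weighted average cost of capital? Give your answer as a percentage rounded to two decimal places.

9.11%

Market value of equity E = 129.91 × 115.1m = 14952.641m. Market value of debt D = 16572.2m × 102.17/100 = 16931.81674m.
Total capital V = 14952.641 + 16931.81674 = 31884.45774.
Equity: weight = 14952.641/31884.45774 = 0.4690; cost = 15.5%.
Bonds outstanding: weight = 16931.81674/31884.45774 = 0.5310; after-tax cost = 5.1% × (1 − 32%) = 3.4680%.
WACC = 0.4690 × 15.5000% + 0.5310 × 3.4680% = 9.1106%.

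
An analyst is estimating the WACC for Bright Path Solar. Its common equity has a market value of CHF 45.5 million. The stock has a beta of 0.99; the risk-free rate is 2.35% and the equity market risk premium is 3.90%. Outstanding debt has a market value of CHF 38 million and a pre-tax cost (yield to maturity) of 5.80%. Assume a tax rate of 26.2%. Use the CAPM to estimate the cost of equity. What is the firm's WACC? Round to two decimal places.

5.33%

Cost of equity via CAPM: Re = 2.35% + 0.99 × 3.9% = 6.2110%.
Total capital V = 45.5 + 38 = 83.5.
Equity: weight = 45.5/83.5 = 0.5449; cost = 6.211%.
Debt: weight = 38/83.5 = 0.4551; after-tax cost = 5.8% × (1 − 26.2%) = 4.2804%.
WACC = 0.5449 × 6.2110% + 0.4551 × 4.2804% = 5.3324%.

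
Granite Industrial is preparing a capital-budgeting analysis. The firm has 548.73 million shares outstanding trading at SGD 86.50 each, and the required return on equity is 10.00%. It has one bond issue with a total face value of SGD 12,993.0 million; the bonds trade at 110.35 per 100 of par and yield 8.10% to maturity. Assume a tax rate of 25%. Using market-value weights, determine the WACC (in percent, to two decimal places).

9.09%

Market value of equity E = 86.5 × 548.73m = 47465.145m. Market value of debt D = 12993m × 110.35/100 = 14337.7755m.
Total capital V = 47465.145 + 14337.7755 = 61802.9205.
Equity: weight = 47465.145/61802.9205 = 0.7680; cost = 10%.
Bonds outstanding: weight = 14337.7755/61802.9205 = 0.2320; after-tax cost = 8.1% × (1 − 25%) = 6.0750%.
WACC = 0.7680 × 10.0000% + 0.2320 × 6.0750% = 9.0894%.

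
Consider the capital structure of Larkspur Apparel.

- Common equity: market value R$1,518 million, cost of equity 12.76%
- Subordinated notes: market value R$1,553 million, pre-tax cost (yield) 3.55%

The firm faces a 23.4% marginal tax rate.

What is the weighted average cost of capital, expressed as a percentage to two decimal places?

7.68%

Total capital V = 1518 + 1553 = 3071.
Equity: weight = 1518/3071 = 0.4943; cost = 12.76%.
Subordinated notes: weight = 1553/3071 = 0.5057; after-tax cost = 3.55% × (1 − 23.4%) = 2.7193%.
WACC = 0.4943 × 12.7600% + 0.5057 × 2.7193% = 7.6824%.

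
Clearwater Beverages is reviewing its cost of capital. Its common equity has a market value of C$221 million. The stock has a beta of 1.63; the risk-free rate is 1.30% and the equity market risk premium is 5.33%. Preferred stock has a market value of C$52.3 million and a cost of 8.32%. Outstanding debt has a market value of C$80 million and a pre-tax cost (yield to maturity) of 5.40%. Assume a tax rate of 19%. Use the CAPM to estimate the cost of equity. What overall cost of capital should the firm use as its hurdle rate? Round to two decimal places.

Cost of equity via CAPM: Re = 1.3% + 1.63 × 5.33% = 9.9879%.
Total capital V = 221 + 52.3 + 80 = 353.3.
Equity: weight = 221/353.3 = 0.6255; cost = 9.9879%.
Preferred: weight = 52.3/353.3 = 0.1480; cost = 8.32%.
Debt: weight = 80/353.3 = 0.2264; after-tax cost = 5.4% × (1 − 19%) = 4.3740%.
WACC = 0.6255 × 9.9879% + 0.1480 × 8.3200% + 0.2264 × 4.3740% = 8.4698%.

8.47%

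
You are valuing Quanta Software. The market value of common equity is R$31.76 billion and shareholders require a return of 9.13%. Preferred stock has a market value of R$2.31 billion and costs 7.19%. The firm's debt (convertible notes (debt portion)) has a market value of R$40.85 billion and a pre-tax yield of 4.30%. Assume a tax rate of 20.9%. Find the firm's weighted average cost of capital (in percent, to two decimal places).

Total capital V = 31.76 + 2.31 + 40.85 = 74.92.
Equity: weight = 31.76/74.92 = 0.4239; cost = 9.13%.
Preferred: weight = 2.31/74.92 = 0.0308; cost = 7.19%.
Convertible notes (debt portion): weight = 40.85/74.92 = 0.5452; after-tax cost = 4.3% × (1 − 20.9%) = 3.4013%.
WACC = 0.4239 × 9.1300% + 0.0308 × 7.1900% + 0.5452 × 3.4013% = 5.9466%.

5.95%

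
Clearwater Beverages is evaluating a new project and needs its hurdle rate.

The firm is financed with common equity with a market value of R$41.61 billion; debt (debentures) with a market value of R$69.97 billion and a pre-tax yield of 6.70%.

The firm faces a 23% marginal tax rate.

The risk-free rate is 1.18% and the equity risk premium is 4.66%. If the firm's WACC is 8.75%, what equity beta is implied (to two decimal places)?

Total capital V = 41.61 + 69.97 = 111.58.
Equity weight = 41.61/111.58 = 0.3729.
Debentures weight = 69.97/111.58 = 0.6271.
Debt contribution = 0.6271 × 6.7% × (1 − 23%) = 3.2351%.
Required equity contribution = 8.75% − 3.2351% = 5.5149%  ⇒  Re = 14.7885%.
CAPM: 14.7885% = 1.18% + β × 4.66%  ⇒  β = 2.9203.

2.92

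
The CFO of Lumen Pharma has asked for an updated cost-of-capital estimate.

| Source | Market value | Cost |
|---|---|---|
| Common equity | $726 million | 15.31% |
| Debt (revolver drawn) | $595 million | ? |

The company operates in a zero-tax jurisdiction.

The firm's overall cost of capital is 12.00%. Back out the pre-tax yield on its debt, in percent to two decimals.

Total capital V = 726 + 595 = 1321.
Equity weight = 726/1321 = 0.5496.
Revolver drawn weight = 595/1321 = 0.4504.
Equity contribution = 0.5496 × 15.31% = 8.4141%.
Remaining for debt = 12.0% − 8.4141% = 3.5859%.
Rd × (1 − 0%) × 0.4504 = 3.5859%  ⇒  Rd = 7.9612%.

7.96%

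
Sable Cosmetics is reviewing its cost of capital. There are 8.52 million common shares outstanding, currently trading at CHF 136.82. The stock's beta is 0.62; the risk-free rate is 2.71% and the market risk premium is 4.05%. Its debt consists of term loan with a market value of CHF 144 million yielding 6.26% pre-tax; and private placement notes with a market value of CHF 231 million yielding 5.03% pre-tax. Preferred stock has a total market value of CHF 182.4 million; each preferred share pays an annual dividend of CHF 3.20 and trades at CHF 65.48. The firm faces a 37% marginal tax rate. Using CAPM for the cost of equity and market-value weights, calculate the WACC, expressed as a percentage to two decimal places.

Cost of equity via CAPM: Re = 2.71% + 0.62 × 4.05% = 5.2210%.
Cost of preferred: Rp = 3.2 / 65.48 = 4.8870%.
Market value of equity E = 136.82 × 8.52m = 1165.7064m.
Total capital V = 1165.7064 + 182.4 + 144 + 231 = 1723.1064.
Equity: weight = 1165.7064/1723.1064 = 0.6765; cost = 5.221%.
Preferred: weight = 182.4/1723.1064 = 0.1059; cost = 4.887%.
Term loan: weight = 144/1723.1064 = 0.0836; after-tax cost = 6.26% × (1 − 37%) = 3.9438%.
Private placement notes: weight = 231/1723.1064 = 0.1341; after-tax cost = 5.03% × (1 − 37%) = 3.1689%.
WACC = 0.6765 × 5.2210% + 0.1059 × 4.8870% + 0.0836 × 3.9438% + 0.1341 × 3.1689% = 4.8038%.

4.80%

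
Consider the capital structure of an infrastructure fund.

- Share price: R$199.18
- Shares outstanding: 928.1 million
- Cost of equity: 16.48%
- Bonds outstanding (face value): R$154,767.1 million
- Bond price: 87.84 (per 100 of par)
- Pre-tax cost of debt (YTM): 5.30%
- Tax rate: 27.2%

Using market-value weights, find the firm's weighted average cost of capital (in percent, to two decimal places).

11.13%

Market value of equity E = 199.18 × 928.1m = 184858.958m. Market value of debt D = 154767.1m × 87.84/100 = 135947.42064m.
Total capital V = 184858.958 + 135947.42064 = 320806.37864.
Equity: weight = 184858.958/320806.37864 = 0.5762; cost = 16.48%.
Bonds outstanding: weight = 135947.42064/320806.37864 = 0.4238; after-tax cost = 5.3% × (1 − 27.2%) = 3.8584%.
WACC = 0.5762 × 16.4800% + 0.4238 × 3.8584% = 11.1314%.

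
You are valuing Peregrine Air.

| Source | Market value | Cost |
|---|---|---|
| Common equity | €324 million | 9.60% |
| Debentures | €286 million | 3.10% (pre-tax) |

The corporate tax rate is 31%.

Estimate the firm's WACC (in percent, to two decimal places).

Total capital V = 324 + 286 = 610.
Equity: weight = 324/610 = 0.5311; cost = 9.6%.
Debentures: weight = 286/610 = 0.4689; after-tax cost = 3.1% × (1 − 31%) = 2.1390%.
WACC = 0.5311 × 9.6000% + 0.4689 × 2.1390% = 6.1019%.

6.10%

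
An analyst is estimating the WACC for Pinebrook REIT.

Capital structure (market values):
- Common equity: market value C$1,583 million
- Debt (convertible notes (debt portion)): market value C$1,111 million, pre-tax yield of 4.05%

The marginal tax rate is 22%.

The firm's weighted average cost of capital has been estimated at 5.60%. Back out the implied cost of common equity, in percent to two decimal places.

7.31%

Total capital V = 1583 + 1111 = 2694.
Equity weight = 1583/2694 = 0.5876.
Convertible notes (debt portion) weight = 1111/2694 = 0.4124.
Debt contribution = 0.4124 × 4.05% × (1 − 22%) = 1.3028%.
Required equity contribution = 5.6% − 1.3028% = 4.2972%.
Re = 4.2972% / 0.5876 = 7.3132%.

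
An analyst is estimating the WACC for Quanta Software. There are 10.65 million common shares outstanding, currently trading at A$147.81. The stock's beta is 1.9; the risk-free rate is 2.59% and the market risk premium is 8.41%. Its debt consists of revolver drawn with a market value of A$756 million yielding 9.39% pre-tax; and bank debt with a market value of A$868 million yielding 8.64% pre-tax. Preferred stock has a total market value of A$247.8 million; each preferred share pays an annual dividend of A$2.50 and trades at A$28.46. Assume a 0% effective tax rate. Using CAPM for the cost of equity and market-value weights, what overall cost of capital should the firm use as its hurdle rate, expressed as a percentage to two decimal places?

Cost of equity via CAPM: Re = 2.59% + 1.9 × 8.41% = 18.5690%.
Cost of preferred: Rp = 2.5 / 28.46 = 8.7843%.
Market value of equity E = 147.81 × 10.65m = 1574.1765m.
Total capital V = 1574.1765 + 247.8 + 756 + 868 = 3445.9765.
Equity: weight = 1574.1765/3445.9765 = 0.4568; cost = 18.569%.
Preferred: weight = 247.8/3445.9765 = 0.0719; cost = 8.7843%.
Revolver drawn: weight = 756/3445.9765 = 0.2194; after-tax cost = 9.39% × (1 − 0%) = 9.3900%.
Bank debt: weight = 868/3445.9765 = 0.2519; after-tax cost = 8.64% × (1 − 0%) = 8.6400%.
WACC = 0.4568 × 18.5690% + 0.0719 × 8.7843% + 0.2194 × 9.3900% + 0.2519 × 8.6400% = 13.3506%.

13.35%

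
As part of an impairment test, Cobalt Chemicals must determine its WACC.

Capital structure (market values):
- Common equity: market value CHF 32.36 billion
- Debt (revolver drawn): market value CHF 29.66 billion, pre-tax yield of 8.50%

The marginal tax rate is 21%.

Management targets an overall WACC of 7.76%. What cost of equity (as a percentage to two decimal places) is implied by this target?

Total capital V = 32.36 + 29.66 = 62.02.
Equity weight = 32.36/62.02 = 0.5218.
Revolver drawn weight = 29.66/62.02 = 0.4782.
Debt contribution = 0.4782 × 8.5% × (1 − 21%) = 3.2113%.
Required equity contribution = 7.76% − 3.2113% = 4.5487%.
Re = 4.5487% / 0.5218 = 8.7178%.

8.72%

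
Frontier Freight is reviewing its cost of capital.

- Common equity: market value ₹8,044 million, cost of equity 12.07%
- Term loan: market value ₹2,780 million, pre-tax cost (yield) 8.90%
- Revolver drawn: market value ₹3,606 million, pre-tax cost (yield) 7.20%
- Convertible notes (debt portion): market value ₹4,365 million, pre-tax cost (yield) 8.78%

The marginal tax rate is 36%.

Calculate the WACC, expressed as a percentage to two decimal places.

8.20%

Total capital V = 8044 + 2780 + 3606 + 4365 = 18795.
Equity: weight = 8044/18795 = 0.4280; cost = 12.07%.
Term loan: weight = 2780/18795 = 0.1479; after-tax cost = 8.9% × (1 − 36%) = 5.6960%.
Revolver drawn: weight = 3606/18795 = 0.1919; after-tax cost = 7.2% × (1 − 36%) = 4.6080%.
Convertible notes (debt portion): weight = 4365/18795 = 0.2322; after-tax cost = 8.78% × (1 − 36%) = 5.6192%.
WACC = 0.4280 × 12.0700% + 0.1479 × 5.6960% + 0.1919 × 4.6080% + 0.2322 × 5.6192% = 8.1974%.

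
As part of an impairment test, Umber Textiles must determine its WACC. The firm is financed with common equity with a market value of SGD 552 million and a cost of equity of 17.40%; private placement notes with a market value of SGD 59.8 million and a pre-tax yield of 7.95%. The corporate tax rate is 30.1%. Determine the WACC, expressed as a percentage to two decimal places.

16.24%

Total capital V = 552 + 59.8 = 611.8.
Equity: weight = 552/611.8 = 0.9023; cost = 17.4%.
Private placement notes: weight = 59.8/611.8 = 0.0977; after-tax cost = 7.95% × (1 − 30.1%) = 5.5571%.
WACC = 0.9023 × 17.4000% + 0.0977 × 5.5571% = 16.2424%.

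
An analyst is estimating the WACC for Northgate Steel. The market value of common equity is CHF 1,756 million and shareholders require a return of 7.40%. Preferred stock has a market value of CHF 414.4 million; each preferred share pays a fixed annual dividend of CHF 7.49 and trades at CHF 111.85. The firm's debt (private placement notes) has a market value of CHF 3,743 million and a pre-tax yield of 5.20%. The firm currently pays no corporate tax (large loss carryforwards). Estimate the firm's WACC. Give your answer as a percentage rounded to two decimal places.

Cost of preferred: Rp = 7.49 / 111.85 = 6.6965%.
Total capital V = 1756 + 414.4 + 3743 = 5913.4.
Equity: weight = 1756/5913.4 = 0.2970; cost = 7.4%.
Preferred: weight = 414.4/5913.4 = 0.0701; cost = 6.6965%.
Private placement notes: weight = 3743/5913.4 = 0.6330; after-tax cost = 5.2% × (1 − 0%) = 5.2000%.
WACC = 0.2970 × 7.4000% + 0.0701 × 6.6965% + 0.6330 × 5.2000% = 5.9582%.

5.96%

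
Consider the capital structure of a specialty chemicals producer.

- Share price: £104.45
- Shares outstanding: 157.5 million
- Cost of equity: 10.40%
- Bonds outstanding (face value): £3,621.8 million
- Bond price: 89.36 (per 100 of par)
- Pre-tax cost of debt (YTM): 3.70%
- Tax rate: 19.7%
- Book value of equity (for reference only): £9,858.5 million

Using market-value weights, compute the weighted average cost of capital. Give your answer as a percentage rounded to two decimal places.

9.18%

Market value of equity E = 104.45 × 157.5m = 16450.875m. Market value of debt D = 3621.8m × 89.36/100 = 3236.44048m.
Total capital V = 16450.875 + 3236.44048 = 19687.31548.
Equity: weight = 16450.875/19687.31548 = 0.8356; cost = 10.4%.
Bonds outstanding: weight = 3236.44048/19687.31548 = 0.1644; after-tax cost = 3.7% × (1 − 19.7%) = 2.9711%.
WACC = 0.8356 × 10.4000% + 0.1644 × 2.9711% = 9.1787%.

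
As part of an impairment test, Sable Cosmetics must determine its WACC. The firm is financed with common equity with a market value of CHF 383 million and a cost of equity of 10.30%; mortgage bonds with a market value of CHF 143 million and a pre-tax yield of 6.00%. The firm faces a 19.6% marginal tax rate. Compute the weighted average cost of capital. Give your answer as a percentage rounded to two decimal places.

Total capital V = 383 + 143 = 526.
Equity: weight = 383/526 = 0.7281; cost = 10.3%.
Mortgage bonds: weight = 143/526 = 0.2719; after-tax cost = 6% × (1 − 19.6%) = 4.8240%.
WACC = 0.7281 × 10.3000% + 0.2719 × 4.8240% = 8.8113%.

8.81%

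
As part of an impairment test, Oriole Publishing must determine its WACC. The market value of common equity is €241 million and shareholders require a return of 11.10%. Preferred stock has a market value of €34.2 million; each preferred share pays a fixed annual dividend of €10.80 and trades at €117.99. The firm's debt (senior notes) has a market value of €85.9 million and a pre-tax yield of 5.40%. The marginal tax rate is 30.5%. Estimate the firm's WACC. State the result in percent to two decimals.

Cost of preferred: Rp = 10.8 / 117.99 = 9.1533%.
Total capital V = 241 + 34.2 + 85.9 = 361.1.
Equity: weight = 241/361.1 = 0.6674; cost = 11.1%.
Preferred: weight = 34.2/361.1 = 0.0947; cost = 9.1533%.
Senior notes: weight = 85.9/361.1 = 0.2379; after-tax cost = 5.4% × (1 − 30.5%) = 3.7530%.
WACC = 0.6674 × 11.1000% + 0.0947 × 9.1533% + 0.2379 × 3.7530% = 9.1679%.

9.17%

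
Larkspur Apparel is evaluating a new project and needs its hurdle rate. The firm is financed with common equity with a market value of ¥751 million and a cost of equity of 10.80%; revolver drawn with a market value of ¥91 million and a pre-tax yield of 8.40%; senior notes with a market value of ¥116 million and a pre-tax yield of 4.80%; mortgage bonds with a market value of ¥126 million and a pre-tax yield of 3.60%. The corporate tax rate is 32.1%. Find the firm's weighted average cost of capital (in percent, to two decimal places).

Total capital V = 751 + 91 + 116 + 126 = 1084.
Equity: weight = 751/1084 = 0.6928; cost = 10.8%.
Revolver drawn: weight = 91/1084 = 0.0839; after-tax cost = 8.4% × (1 − 32.1%) = 5.7036%.
Senior notes: weight = 116/1084 = 0.1070; after-tax cost = 4.8% × (1 − 32.1%) = 3.2592%.
Mortgage bonds: weight = 126/1084 = 0.1162; after-tax cost = 3.6% × (1 − 32.1%) = 2.4444%.
WACC = 0.6928 × 10.8000% + 0.0839 × 5.7036% + 0.1070 × 3.2592% + 0.1162 × 2.4444% = 8.5940%.

8.59%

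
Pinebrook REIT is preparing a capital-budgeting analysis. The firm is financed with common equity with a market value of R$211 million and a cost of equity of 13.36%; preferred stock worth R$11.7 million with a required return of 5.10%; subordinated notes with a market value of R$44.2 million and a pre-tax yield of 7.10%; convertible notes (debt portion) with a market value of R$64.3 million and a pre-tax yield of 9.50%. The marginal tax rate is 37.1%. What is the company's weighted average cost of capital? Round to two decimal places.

Total capital V = 211 + 11.7 + 44.2 + 64.3 = 331.2.
Equity: weight = 211/331.2 = 0.6371; cost = 13.36%.
Preferred: weight = 11.7/331.2 = 0.0353; cost = 5.1%.
Subordinated notes: weight = 44.2/331.2 = 0.1335; after-tax cost = 7.1% × (1 − 37.1%) = 4.4659%.
Convertible notes (debt portion): weight = 64.3/331.2 = 0.1941; after-tax cost = 9.5% × (1 − 37.1%) = 5.9755%.
WACC = 0.6371 × 13.3600% + 0.0353 × 5.1000% + 0.1335 × 4.4659% + 0.1941 × 5.9755% = 10.4476%.

10.45%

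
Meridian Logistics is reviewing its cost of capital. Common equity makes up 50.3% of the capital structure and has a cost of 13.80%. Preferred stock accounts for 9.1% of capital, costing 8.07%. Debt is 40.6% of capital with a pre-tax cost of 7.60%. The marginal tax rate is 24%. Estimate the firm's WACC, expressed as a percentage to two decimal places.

10.02%

After-tax cost of debt = 7.6% × (1 − 24%) = 5.7760%.
WACC = 0.503 × 13.8000% + 0.091 × 8.0700% + 0.406 × 5.7760% = 10.0208%.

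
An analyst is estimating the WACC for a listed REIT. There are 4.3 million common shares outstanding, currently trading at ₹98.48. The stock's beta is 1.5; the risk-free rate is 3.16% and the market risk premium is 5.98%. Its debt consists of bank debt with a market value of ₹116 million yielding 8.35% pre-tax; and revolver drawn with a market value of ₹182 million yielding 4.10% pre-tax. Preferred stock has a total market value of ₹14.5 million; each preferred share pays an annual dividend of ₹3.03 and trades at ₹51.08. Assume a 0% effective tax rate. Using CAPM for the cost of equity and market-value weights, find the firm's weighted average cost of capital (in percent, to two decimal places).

9.43%

Cost of equity via CAPM: Re = 3.16% + 1.5 × 5.98% = 12.1300%.
Cost of preferred: Rp = 3.03 / 51.08 = 5.9319%.
Market value of equity E = 98.48 × 4.3m = 423.464m.
Total capital V = 423.464 + 14.5 + 116 + 182 = 735.964.
Equity: weight = 423.464/735.964 = 0.5754; cost = 12.13%.
Preferred: weight = 14.5/735.964 = 0.0197; cost = 5.9319%.
Bank debt: weight = 116/735.964 = 0.1576; after-tax cost = 8.35% × (1 − 0%) = 8.3500%.
Revolver drawn: weight = 182/735.964 = 0.2473; after-tax cost = 4.1% × (1 − 0%) = 4.1000%.
WACC = 0.5754 × 12.1300% + 0.0197 × 5.9319% + 0.1576 × 8.3500% + 0.2473 × 4.1000% = 9.4263%.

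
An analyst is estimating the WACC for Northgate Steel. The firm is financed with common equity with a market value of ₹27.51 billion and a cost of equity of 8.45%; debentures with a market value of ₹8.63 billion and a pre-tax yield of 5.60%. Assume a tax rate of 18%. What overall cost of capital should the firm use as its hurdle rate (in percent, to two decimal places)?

7.53%

Total capital V = 27.51 + 8.63 = 36.14.
Equity: weight = 27.51/36.14 = 0.7612; cost = 8.45%.
Debentures: weight = 8.63/36.14 = 0.2388; after-tax cost = 5.6% × (1 − 18%) = 4.5920%.
WACC = 0.7612 × 8.4500% + 0.2388 × 4.5920% = 7.5287%.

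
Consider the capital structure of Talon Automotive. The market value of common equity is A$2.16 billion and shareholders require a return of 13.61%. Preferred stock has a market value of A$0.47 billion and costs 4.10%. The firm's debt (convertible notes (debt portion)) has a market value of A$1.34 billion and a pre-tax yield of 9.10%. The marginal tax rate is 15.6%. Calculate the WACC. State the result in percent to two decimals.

Total capital V = 2.16 + 0.47 + 1.34 = 3.97.
Equity: weight = 2.16/3.97 = 0.5441; cost = 13.61%.
Preferred: weight = 0.47/3.97 = 0.1184; cost = 4.1%.
Convertible notes (debt portion): weight = 1.34/3.97 = 0.3375; after-tax cost = 9.1% × (1 − 15.6%) = 7.6804%.
WACC = 0.5441 × 13.6100% + 0.1184 × 4.1000% + 0.3375 × 7.6804% = 10.4827%.

10.48%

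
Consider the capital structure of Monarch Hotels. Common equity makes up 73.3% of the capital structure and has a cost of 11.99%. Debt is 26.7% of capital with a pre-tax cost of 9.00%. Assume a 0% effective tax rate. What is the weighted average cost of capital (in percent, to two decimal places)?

11.19%

After-tax cost of debt = 9% × (1 − 0%) = 9.0000%.
WACC = 0.733 × 11.9900% + 0.267 × 9.0000% = 11.1917%.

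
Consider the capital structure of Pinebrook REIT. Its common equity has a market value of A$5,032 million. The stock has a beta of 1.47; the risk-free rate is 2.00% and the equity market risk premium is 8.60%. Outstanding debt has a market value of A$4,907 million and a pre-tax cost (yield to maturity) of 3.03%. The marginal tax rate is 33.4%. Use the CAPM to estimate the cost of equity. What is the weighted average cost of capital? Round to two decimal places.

8.41%

Cost of equity via CAPM: Re = 2.0% + 1.47 × 8.6% = 14.6420%.
Total capital V = 5032 + 4907 = 9939.
Equity: weight = 5032/9939 = 0.5063; cost = 14.642%.
Debt: weight = 4907/9939 = 0.4937; after-tax cost = 3.03% × (1 − 33.4%) = 2.0180%.
WACC = 0.5063 × 14.6420% + 0.4937 × 2.0180% = 8.4094%.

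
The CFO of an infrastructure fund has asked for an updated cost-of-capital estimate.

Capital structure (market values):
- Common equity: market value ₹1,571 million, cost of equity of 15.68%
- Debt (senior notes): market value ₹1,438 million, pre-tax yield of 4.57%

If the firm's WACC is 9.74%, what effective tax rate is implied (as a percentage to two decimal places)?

Total capital V = 1571 + 1438 = 3009.
Equity weight = 1571/3009 = 0.5221.
Senior notes weight = 1438/3009 = 0.4779.
Equity contribution = 0.5221 × 15.68% = 8.1865%.
Debt contribution must be 9.74% − 8.1865% = 1.5535%.
0.4779 × 4.57% × (1 − T) = 1.5535%  ⇒  (1 − T) = 0.7113.
T = 28.8706%.

28.87%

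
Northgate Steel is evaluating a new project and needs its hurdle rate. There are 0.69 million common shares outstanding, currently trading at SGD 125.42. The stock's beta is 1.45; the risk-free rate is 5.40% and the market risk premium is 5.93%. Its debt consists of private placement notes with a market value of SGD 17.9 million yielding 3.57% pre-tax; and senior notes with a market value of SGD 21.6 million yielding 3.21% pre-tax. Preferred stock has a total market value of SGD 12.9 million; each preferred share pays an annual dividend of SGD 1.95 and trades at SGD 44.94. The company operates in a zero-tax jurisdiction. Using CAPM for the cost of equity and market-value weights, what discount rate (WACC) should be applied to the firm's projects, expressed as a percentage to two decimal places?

Cost of equity via CAPM: Re = 5.4% + 1.45 × 5.93% = 13.9985%.
Cost of preferred: Rp = 1.95 / 44.94 = 4.3391%.
Market value of equity E = 125.42 × 0.69m = 86.5398m.
Total capital V = 86.5398 + 12.9 + 17.9 + 21.6 = 138.9398.
Equity: weight = 86.5398/138.9398 = 0.6229; cost = 13.9985%.
Preferred: weight = 12.9/138.9398 = 0.0928; cost = 4.3391%.
Private placement notes: weight = 17.9/138.9398 = 0.1288; after-tax cost = 3.57% × (1 − 0%) = 3.5700%.
Senior notes: weight = 21.6/138.9398 = 0.1555; after-tax cost = 3.21% × (1 − 0%) = 3.2100%.
WACC = 0.6229 × 13.9985% + 0.0928 × 4.3391% + 0.1288 × 3.5700% + 0.1555 × 3.2100% = 10.0809%.

10.08%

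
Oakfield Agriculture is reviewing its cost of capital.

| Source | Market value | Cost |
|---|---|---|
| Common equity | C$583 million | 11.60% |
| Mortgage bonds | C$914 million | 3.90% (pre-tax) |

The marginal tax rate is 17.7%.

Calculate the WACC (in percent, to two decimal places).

6.48%

Total capital V = 583 + 914 = 1497.
Equity: weight = 583/1497 = 0.3894; cost = 11.6%.
Mortgage bonds: weight = 914/1497 = 0.6106; after-tax cost = 3.9% × (1 − 17.7%) = 3.2097%.
WACC = 0.3894 × 11.6000% + 0.6106 × 3.2097% = 6.4773%.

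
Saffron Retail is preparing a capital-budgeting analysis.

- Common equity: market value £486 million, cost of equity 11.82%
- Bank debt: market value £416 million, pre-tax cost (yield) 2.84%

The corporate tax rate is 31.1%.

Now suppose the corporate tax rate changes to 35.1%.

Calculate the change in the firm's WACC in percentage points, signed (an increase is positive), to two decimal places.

Current WACC:
Total capital V = 486 + 416 = 902.
Equity: weight = 486/902 = 0.5388; cost = 11.82%.
Bank debt: weight = 416/902 = 0.4612; after-tax cost = 2.84% × (1 − 31.1%) = 1.9568%.
WACC = 0.5388 × 11.8200% + 0.4612 × 1.9568% = 7.2711%.
After the change:
Total capital V = 486 + 416 = 902.
Equity: weight = 486/902 = 0.5388; cost = 11.82%.
Bank debt: weight = 416/902 = 0.4612; after-tax cost = 2.84% × (1 − 35.1%) = 1.8432%.
WACC = 0.5388 × 11.8200% + 0.4612 × 1.8432% = 7.2187%.
Change in WACC = 7.2187% − 7.2711% = -0.0524 pp.

-0.05 pp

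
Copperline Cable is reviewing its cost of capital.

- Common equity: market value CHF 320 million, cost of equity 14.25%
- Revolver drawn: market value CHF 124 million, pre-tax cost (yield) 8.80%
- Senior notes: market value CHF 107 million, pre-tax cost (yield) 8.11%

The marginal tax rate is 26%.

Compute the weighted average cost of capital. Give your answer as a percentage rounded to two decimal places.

Total capital V = 320 + 124 + 107 = 551.
Equity: weight = 320/551 = 0.5808; cost = 14.25%.
Revolver drawn: weight = 124/551 = 0.2250; after-tax cost = 8.8% × (1 − 26%) = 6.5120%.
Senior notes: weight = 107/551 = 0.1942; after-tax cost = 8.11% × (1 − 26%) = 6.0014%.
WACC = 0.5808 × 14.2500% + 0.2250 × 6.5120% + 0.1942 × 6.0014% = 10.9068%.

10.91%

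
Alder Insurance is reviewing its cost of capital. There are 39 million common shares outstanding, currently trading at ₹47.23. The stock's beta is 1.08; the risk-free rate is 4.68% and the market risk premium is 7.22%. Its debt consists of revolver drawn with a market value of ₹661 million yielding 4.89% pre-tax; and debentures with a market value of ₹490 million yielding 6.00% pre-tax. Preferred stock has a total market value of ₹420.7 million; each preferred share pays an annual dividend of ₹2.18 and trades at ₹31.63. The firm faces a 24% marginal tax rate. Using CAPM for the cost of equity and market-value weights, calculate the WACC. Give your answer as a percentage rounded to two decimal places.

Cost of equity via CAPM: Re = 4.68% + 1.08 × 7.22% = 12.4776%.
Cost of preferred: Rp = 2.18 / 31.63 = 6.8922%.
Market value of equity E = 47.23 × 39m = 1841.97m.
Total capital V = 1841.97 + 420.7 + 661 + 490 = 3413.67.
Equity: weight = 1841.97/3413.67 = 0.5396; cost = 12.4776%.
Preferred: weight = 420.7/3413.67 = 0.1232; cost = 6.8922%.
Revolver drawn: weight = 661/3413.67 = 0.1936; after-tax cost = 4.89% × (1 − 24%) = 3.7164%.
Debentures: weight = 490/3413.67 = 0.1435; after-tax cost = 6% × (1 − 24%) = 4.5600%.
WACC = 0.5396 × 12.4776% + 0.1232 × 6.8922% + 0.1936 × 3.7164% + 0.1435 × 4.5600% = 8.9563%.

8.96%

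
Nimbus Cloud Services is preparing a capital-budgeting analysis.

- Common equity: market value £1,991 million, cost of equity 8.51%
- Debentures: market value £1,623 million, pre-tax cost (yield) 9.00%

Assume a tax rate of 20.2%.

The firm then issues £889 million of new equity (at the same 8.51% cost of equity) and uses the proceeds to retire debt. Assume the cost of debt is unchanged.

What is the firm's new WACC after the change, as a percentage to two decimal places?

After the change:
Total capital V = 2880 + 734 = 3614.
Equity: weight = 2880/3614 = 0.7969; cost = 8.51%.
Debentures: weight = 734/3614 = 0.2031; after-tax cost = 9% × (1 − 20.2%) = 7.1820%.
WACC = 0.7969 × 8.5100% + 0.2031 × 7.1820% = 8.2403%.

8.24%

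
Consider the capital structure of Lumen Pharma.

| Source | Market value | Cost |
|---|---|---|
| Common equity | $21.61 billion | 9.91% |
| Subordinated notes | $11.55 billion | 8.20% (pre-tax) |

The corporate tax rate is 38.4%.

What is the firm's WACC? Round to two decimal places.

Total capital V = 21.61 + 11.55 = 33.16.
Equity: weight = 21.61/33.16 = 0.6517; cost = 9.91%.
Subordinated notes: weight = 11.55/33.16 = 0.3483; after-tax cost = 8.2% × (1 − 38.4%) = 5.0512%.
WACC = 0.6517 × 9.9100% + 0.3483 × 5.0512% = 8.2176%.

8.22%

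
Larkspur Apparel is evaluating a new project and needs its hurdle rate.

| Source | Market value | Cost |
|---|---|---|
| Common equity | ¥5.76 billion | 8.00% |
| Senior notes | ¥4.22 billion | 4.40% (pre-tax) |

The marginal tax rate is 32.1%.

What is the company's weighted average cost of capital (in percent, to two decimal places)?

Total capital V = 5.76 + 4.22 = 9.98.
Equity: weight = 5.76/9.98 = 0.5772; cost = 8%.
Senior notes: weight = 4.22/9.98 = 0.4228; after-tax cost = 4.4% × (1 − 32.1%) = 2.9876%.
WACC = 0.5772 × 8.0000% + 0.4228 × 2.9876% = 5.8805%.

5.88%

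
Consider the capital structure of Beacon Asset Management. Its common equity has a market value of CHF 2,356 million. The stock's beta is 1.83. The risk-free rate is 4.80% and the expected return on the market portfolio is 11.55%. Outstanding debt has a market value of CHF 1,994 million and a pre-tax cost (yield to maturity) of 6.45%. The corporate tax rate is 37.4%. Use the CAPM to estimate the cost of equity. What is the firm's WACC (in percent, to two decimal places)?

11.14%

Market risk premium = 11.55% − 4.8% = 6.75%.
Cost of equity via CAPM: Re = 4.8% + 1.83 × 6.75% = 17.1525%.
Total capital V = 2356 + 1994 = 4350.
Equity: weight = 2356/4350 = 0.5416; cost = 17.1525%.
Debt: weight = 1994/4350 = 0.4584; after-tax cost = 6.45% × (1 − 37.4%) = 4.0377%.
WACC = 0.5416 × 17.1525% + 0.4584 × 4.0377% = 11.1408%.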